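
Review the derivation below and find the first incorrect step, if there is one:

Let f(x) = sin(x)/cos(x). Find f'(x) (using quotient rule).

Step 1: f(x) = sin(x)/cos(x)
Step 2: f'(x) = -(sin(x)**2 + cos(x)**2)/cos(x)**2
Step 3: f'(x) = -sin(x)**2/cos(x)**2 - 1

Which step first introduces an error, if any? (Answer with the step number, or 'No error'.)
Step 2

Step 2 is incorrect due to a sign flip.
The step shows: -(sin(x)**2 + cos(x)**2)/cos(x)**2
The correct value should be: (sin(x)**2 + cos(x)**2)/cos(x)**2

Explanation: The sign of the whole expression was flipped: the term (sin(x)**2 + cos(x)**2)/cos(x)**2 was incorrectly written as -(sin(x)**2 + cos(x)**2)/cos(x)**2
The later steps are derived from this incorrect expression, so the error originates in Step 2.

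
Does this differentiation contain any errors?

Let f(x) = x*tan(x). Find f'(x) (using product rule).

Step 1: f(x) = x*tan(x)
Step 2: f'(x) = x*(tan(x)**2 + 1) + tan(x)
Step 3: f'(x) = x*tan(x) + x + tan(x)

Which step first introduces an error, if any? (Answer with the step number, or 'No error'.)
Step 3

Step 3 is incorrect due to a wrong exponent.
The step shows: x*tan(x) + x + tan(x)
The correct value should be: x*tan(x)**2 + x + tan(x)

Explanation: The exponent 2 on tan(x) was incorrectly written as 1: the term x*tan(x)**2 was incorrectly written as x*tan(x)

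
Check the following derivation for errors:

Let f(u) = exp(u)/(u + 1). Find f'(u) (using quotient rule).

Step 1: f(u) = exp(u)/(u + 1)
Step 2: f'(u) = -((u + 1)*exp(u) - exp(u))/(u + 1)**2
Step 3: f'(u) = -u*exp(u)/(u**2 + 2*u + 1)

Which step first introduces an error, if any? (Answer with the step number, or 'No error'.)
Step 2

Step 2 is incorrect due to a sign flip.
The step shows: -((u + 1)*exp(u) - exp(u))/(u + 1)**2
The correct value should be: ((u + 1)*exp(u) - exp(u))/(u + 1)**2

Explanation: The sign of the whole expression was flipped: the term ((u + 1)*exp(u) - exp(u))/(u + 1)**2 was incorrectly written as -((u + 1)*exp(u) - exp(u))/(u + 1)**2
The later steps are derived from this incorrect expression, so the error originates in Step 2.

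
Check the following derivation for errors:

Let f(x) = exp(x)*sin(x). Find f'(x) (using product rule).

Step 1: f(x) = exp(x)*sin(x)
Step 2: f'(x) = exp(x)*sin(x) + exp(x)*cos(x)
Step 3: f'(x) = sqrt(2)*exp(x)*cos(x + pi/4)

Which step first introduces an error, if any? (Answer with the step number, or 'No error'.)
Step 3

Step 3 is incorrect due to a wrong trig function.
The step shows: sqrt(2)*exp(x)*cos(x + pi/4)
The correct value should be: sqrt(2)*exp(x)*sin(x + pi/4)

Explanation: sin(x + pi/4) was incorrectly written as cos(x + pi/4): the term sqrt(2)*exp(x)*sin(x + pi/4) was incorrectly written as sqrt(2)*exp(x)*cos(x + pi/4)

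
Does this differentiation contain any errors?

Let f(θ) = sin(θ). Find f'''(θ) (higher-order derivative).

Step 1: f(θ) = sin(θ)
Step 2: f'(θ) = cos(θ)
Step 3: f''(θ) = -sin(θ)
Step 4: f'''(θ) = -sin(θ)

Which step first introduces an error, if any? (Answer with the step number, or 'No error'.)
Step 4

Step 4 is incorrect due to a wrong trig function.
The step shows: -sin(θ)
The correct value should be: -cos(θ)

Explanation: cos(θ) was incorrectly written as sin(θ): the term -cos(θ) was incorrectly written as -sin(θ)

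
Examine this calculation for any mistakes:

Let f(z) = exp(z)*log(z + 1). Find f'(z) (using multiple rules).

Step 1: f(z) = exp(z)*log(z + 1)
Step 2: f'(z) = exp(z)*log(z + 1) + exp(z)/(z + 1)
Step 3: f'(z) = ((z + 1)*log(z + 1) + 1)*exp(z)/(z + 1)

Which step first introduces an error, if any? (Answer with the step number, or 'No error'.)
No error

All steps in this derivation are correct.
The final answer f'(z) = ((z + 1)*log(z + 1) + 1)*exp(z)/(z + 1) is valid.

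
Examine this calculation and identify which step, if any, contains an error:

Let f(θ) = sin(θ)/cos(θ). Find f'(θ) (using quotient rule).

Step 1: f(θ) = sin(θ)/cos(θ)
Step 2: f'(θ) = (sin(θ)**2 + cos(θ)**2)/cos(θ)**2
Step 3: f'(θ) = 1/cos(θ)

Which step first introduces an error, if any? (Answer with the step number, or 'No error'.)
Step 3

Step 3 is incorrect due to a wrong exponent.
The step shows: 1/cos(θ)
The correct value should be: cos(θ)**(-2)

Explanation: The exponent -2 on cos(θ) was incorrectly written as -1: the term cos(θ)**(-2) was incorrectly written as 1/cos(θ)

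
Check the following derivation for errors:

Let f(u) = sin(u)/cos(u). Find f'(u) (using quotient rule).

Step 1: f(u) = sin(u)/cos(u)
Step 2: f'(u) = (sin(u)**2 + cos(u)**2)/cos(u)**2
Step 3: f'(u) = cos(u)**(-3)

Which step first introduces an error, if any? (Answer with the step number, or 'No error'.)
Step 3

Step 3 is incorrect due to a wrong exponent.
The step shows: cos(u)**(-3)
The correct value should be: cos(u)**(-2)

Explanation: The exponent -2 on cos(u) was incorrectly written as -3: the term cos(u)**(-2) was incorrectly written as cos(u)**(-3)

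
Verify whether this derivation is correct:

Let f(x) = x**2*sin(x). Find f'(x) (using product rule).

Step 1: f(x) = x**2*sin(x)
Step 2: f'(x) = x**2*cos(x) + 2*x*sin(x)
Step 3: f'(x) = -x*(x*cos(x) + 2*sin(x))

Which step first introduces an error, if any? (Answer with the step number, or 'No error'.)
Step 3

Step 3 is incorrect due to a sign flip.
The step shows: -x*(x*cos(x) + 2*sin(x))
The correct value should be: x*(x*cos(x) + 2*sin(x))

Explanation: The sign of the whole expression was flipped: the term x*(x*cos(x) + 2*sin(x)) was incorrectly written as -x*(x*cos(x) + 2*sin(x))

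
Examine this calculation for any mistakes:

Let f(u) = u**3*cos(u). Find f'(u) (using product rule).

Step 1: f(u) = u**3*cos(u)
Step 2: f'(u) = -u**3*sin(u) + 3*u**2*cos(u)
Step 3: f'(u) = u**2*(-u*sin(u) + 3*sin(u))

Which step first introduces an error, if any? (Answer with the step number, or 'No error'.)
Step 3

Step 3 is incorrect due to a wrong trig function.
The step shows: u**2*(-u*sin(u) + 3*sin(u))
The correct value should be: u**2*(-u*sin(u) + 3*cos(u))

Explanation: cos(u) was incorrectly written as sin(u): the term u**2*(-u*sin(u) + 3*cos(u)) was incorrectly written as u**2*(-u*sin(u) + 3*sin(u))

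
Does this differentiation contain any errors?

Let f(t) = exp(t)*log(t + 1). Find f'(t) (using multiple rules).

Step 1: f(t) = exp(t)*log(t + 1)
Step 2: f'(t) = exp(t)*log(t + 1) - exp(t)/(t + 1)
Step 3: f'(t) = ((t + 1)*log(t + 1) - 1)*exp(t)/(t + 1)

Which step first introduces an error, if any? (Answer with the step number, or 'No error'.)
Step 2

Step 2 is incorrect due to a sign flip.
The step shows: exp(t)*log(t + 1) - exp(t)/(t + 1)
The correct value should be: exp(t)*log(t + 1) + exp(t)/(t + 1)

Explanation: The sign of one term was flipped: the term exp(t)/(t + 1) was incorrectly written as -exp(t)/(t + 1)
The later steps are derived from this incorrect expression, so the error originates in Step 2.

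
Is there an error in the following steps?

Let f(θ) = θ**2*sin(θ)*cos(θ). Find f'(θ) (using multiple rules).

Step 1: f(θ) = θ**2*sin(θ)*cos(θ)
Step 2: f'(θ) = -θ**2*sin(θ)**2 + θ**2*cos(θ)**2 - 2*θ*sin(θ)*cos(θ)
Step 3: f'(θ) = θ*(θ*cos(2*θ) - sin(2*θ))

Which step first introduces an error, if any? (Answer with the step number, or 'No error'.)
Step 2

Step 2 is incorrect due to a sign flip.
The step shows: -θ**2*sin(θ)**2 + θ**2*cos(θ)**2 - 2*θ*sin(θ)*cos(θ)
The correct value should be: -θ**2*sin(θ)**2 + θ**2*cos(θ)**2 + 2*θ*sin(θ)*cos(θ)

Explanation: The sign of one term was flipped: the term 2*θ*sin(θ)*cos(θ) was incorrectly written as -2*θ*sin(θ)*cos(θ)
The later steps are derived from this incorrect expression, so the error originates in Step 2.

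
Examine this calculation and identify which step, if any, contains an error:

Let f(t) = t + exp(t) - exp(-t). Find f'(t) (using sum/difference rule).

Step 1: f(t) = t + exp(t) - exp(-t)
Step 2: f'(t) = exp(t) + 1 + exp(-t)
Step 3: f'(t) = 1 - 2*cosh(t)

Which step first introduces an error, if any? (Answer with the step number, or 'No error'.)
Step 3

Step 3 is incorrect due to a sign flip.
The step shows: 1 - 2*cosh(t)
The correct value should be: 2*cosh(t) + 1

Explanation: The sign of one term was flipped: the term 2*cosh(t) was incorrectly written as -2*cosh(t)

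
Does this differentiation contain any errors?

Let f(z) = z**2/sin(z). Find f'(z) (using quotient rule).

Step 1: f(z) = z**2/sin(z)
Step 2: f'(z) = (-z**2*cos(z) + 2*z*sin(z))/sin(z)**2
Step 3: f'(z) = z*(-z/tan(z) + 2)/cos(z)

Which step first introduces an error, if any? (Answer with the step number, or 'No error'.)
Step 3

Step 3 is incorrect due to a wrong trig function.
The step shows: z*(-z/tan(z) + 2)/cos(z)
The correct value should be: z*(-z/tan(z) + 2)/sin(z)

Explanation: sin(z) was incorrectly written as cos(z): the term z*(-z/tan(z) + 2)/sin(z) was incorrectly written as z*(-z/tan(z) + 2)/cos(z)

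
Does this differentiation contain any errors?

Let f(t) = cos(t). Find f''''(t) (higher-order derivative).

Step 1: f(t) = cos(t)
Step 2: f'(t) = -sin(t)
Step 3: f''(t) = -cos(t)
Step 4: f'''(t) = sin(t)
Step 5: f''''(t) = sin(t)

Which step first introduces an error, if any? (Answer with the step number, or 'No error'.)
Step 5

Step 5 is incorrect due to a wrong trig function.
The step shows: sin(t)
The correct value should be: cos(t)

Explanation: cos(t) was incorrectly written as sin(t): the term cos(t) was incorrectly written as sin(t)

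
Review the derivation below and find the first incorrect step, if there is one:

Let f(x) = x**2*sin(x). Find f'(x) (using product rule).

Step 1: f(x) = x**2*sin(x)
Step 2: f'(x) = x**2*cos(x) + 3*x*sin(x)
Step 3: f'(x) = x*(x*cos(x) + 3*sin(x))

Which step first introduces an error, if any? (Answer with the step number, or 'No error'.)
Step 2

Step 2 is incorrect due to a wrong coefficient.
The step shows: x**2*cos(x) + 3*x*sin(x)
The correct value should be: x**2*cos(x) + 2*x*sin(x)

Explanation: The coefficient 2 was incorrectly written as 3: the term 2*x*sin(x) was incorrectly written as 3*x*sin(x)
The later steps are derived from this incorrect expression, so the error originates in Step 2.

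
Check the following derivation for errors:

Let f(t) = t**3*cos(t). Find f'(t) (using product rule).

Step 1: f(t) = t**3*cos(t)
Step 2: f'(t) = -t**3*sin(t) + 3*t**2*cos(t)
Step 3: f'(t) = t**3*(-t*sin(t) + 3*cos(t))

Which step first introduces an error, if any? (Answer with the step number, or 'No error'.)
Step 3

Step 3 is incorrect due to a wrong exponent.
The step shows: t**3*(-t*sin(t) + 3*cos(t))
The correct value should be: t**2*(-t*sin(t) + 3*cos(t))

Explanation: The exponent 2 on t was incorrectly written as 3: the term t**2*(-t*sin(t) + 3*cos(t)) was incorrectly written as t**3*(-t*sin(t) + 3*cos(t))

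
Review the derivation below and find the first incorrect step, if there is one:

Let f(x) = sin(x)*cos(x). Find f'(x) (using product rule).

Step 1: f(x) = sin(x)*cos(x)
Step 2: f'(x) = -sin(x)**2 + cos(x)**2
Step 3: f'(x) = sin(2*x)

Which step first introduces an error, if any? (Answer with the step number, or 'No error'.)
Step 3

Step 3 is incorrect due to a wrong trig function.
The step shows: sin(2*x)
The correct value should be: cos(2*x)

Explanation: cos(2*x) was incorrectly written as sin(2*x): the term cos(2*x) was incorrectly written as sin(2*x)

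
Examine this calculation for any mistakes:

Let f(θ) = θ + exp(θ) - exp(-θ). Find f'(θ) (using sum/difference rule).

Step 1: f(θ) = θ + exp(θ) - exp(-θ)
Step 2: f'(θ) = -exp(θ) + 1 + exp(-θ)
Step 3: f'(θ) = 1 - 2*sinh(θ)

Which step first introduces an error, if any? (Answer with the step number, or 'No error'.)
Step 2

Step 2 is incorrect due to a sign flip.
The step shows: -exp(θ) + 1 + exp(-θ)
The correct value should be: exp(θ) + 1 + exp(-θ)

Explanation: The sign of one term was flipped: the term exp(θ) was incorrectly written as -exp(θ)
The later steps are derived from this incorrect expression, so the error originates in Step 2.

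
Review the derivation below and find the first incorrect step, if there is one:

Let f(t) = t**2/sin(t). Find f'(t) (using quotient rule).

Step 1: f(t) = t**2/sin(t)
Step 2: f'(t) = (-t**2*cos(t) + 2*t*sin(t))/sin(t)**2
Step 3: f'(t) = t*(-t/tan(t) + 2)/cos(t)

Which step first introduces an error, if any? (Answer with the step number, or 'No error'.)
Step 3

Step 3 is incorrect due to a wrong trig function.
The step shows: t*(-t/tan(t) + 2)/cos(t)
The correct value should be: t*(-t/tan(t) + 2)/sin(t)

Explanation: sin(t) was incorrectly written as cos(t): the term t*(-t/tan(t) + 2)/sin(t) was incorrectly written as t*(-t/tan(t) + 2)/cos(t)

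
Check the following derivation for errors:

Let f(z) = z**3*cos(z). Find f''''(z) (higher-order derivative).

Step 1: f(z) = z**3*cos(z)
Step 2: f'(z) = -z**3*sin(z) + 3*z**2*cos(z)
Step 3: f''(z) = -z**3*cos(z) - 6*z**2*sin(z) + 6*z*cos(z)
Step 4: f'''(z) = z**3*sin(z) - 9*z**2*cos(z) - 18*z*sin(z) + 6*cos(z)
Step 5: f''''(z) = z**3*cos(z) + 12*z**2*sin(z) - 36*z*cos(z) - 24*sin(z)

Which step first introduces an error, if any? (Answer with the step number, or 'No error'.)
No error

All steps in this derivation are correct.
The final answer f''''(z) = z**3*cos(z) + 12*z**2*sin(z) - 36*z*cos(z) - 24*sin(z) is valid.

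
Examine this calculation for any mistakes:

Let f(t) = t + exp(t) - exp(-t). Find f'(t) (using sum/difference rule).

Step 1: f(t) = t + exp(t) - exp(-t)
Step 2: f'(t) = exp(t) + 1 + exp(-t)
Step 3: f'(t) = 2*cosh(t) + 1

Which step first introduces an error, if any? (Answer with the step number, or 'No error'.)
No error

All steps in this derivation are correct.
The final answer f'(t) = 2*cosh(t) + 1 is valid.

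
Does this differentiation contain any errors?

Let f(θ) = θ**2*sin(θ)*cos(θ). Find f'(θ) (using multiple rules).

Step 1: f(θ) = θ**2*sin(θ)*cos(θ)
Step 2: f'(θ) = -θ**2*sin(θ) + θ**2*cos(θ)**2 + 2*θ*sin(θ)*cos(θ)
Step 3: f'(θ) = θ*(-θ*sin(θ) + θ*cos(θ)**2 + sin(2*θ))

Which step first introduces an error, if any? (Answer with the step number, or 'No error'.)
Step 2

Step 2 is incorrect due to a wrong exponent.
The step shows: -θ**2*sin(θ) + θ**2*cos(θ)**2 + 2*θ*sin(θ)*cos(θ)
The correct value should be: -θ**2*sin(θ)**2 + θ**2*cos(θ)**2 + 2*θ*sin(θ)*cos(θ)

Explanation: The exponent 2 on sin(θ) was incorrectly written as 1: the term -θ**2*sin(θ)**2 was incorrectly written as -θ**2*sin(θ)
The later steps are derived from this incorrect expression, so the error originates in Step 2.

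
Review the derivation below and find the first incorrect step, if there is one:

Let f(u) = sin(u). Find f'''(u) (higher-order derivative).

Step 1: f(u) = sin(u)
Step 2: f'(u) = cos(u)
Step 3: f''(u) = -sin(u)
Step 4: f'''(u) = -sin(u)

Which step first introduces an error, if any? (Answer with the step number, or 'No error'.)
Step 4

Step 4 is incorrect due to a wrong trig function.
The step shows: -sin(u)
The correct value should be: -cos(u)

Explanation: cos(u) was incorrectly written as sin(u): the term -cos(u) was incorrectly written as -sin(u)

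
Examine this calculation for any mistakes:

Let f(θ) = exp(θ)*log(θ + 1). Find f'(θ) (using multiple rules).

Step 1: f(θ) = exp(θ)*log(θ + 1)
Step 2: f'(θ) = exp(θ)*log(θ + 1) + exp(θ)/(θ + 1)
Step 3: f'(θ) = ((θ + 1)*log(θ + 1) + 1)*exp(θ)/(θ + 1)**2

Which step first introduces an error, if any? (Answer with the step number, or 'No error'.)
Step 3

Step 3 is incorrect due to a wrong exponent.
The step shows: ((θ + 1)*log(θ + 1) + 1)*exp(θ)/(θ + 1)**2
The correct value should be: ((θ + 1)*log(θ + 1) + 1)*exp(θ)/(θ + 1)

Explanation: The exponent -1 on θ + 1 was incorrectly written as -2: the term ((θ + 1)*log(θ + 1) + 1)*exp(θ)/(θ + 1) was incorrectly written as ((θ + 1)*log(θ + 1) + 1)*exp(θ)/(θ + 1)**2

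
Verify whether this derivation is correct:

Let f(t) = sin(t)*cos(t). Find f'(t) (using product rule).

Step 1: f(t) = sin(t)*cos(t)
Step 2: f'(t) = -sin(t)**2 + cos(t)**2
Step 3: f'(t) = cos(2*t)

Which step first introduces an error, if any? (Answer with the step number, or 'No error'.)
No error

All steps in this derivation are correct.
The final answer f'(t) = cos(2*t) is valid.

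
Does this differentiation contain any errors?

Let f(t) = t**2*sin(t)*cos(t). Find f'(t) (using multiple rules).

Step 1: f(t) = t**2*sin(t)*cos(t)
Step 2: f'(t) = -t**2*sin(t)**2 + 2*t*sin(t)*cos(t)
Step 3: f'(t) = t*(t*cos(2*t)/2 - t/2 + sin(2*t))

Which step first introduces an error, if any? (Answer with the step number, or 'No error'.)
Step 2

Step 2 is incorrect due to a dropped term.
The step shows: -t**2*sin(t)**2 + 2*t*sin(t)*cos(t)
The correct value should be: -t**2*sin(t)**2 + t**2*cos(t)**2 + 2*t*sin(t)*cos(t)

Explanation: A term was dropped: the term t**2*cos(t)**2 was incorrectly omitted
The later steps are derived from this incorrect expression, so the error originates in Step 2.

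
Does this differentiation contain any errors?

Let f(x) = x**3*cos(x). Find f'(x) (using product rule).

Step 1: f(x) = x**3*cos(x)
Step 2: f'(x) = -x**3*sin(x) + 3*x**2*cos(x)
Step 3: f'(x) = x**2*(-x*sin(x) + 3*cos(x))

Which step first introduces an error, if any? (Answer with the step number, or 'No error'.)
No error

All steps in this derivation are correct.
The final answer f'(x) = x**2*(-x*sin(x) + 3*cos(x)) is valid.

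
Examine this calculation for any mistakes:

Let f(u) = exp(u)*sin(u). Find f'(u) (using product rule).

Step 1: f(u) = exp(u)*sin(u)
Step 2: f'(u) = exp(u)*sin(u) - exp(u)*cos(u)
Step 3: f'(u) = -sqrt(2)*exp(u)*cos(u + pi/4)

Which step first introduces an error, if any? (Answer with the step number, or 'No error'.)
Step 2

Step 2 is incorrect due to a sign flip.
The step shows: exp(u)*sin(u) - exp(u)*cos(u)
The correct value should be: exp(u)*sin(u) + exp(u)*cos(u)

Explanation: The sign of one term was flipped: the term exp(u)*cos(u) was incorrectly written as -exp(u)*cos(u)
The later steps are derived from this incorrect expression, so the error originates in Step 2.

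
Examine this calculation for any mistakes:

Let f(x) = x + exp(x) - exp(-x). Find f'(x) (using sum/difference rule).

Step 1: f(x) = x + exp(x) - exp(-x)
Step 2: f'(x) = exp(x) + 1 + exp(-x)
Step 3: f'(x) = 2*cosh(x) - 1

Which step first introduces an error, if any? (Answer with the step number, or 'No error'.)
Step 3

Step 3 is incorrect due to a sign flip.
The step shows: 2*cosh(x) - 1
The correct value should be: 2*cosh(x) + 1

Explanation: The sign of one term was flipped: the term 1 was incorrectly written as -1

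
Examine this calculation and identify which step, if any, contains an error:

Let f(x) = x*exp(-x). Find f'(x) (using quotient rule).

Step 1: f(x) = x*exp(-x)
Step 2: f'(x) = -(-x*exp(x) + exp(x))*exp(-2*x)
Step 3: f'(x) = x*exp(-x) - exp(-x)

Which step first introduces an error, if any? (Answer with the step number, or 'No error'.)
Step 2

Step 2 is incorrect due to a sign flip.
The step shows: -(-x*exp(x) + exp(x))*exp(-2*x)
The correct value should be: (-x*exp(x) + exp(x))*exp(-2*x)

Explanation: The sign of the whole expression was flipped: the term (-x*exp(x) + exp(x))*exp(-2*x) was incorrectly written as -(-x*exp(x) + exp(x))*exp(-2*x)
The later steps are derived from this incorrect expression, so the error originates in Step 2.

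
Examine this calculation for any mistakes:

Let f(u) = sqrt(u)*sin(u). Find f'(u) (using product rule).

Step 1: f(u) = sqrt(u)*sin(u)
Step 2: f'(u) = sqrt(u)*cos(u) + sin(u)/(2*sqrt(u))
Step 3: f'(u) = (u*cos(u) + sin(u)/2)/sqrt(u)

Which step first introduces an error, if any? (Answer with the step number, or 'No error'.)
No error

All steps in this derivation are correct.
The final answer f'(u) = (u*cos(u) + sin(u)/2)/sqrt(u) is valid.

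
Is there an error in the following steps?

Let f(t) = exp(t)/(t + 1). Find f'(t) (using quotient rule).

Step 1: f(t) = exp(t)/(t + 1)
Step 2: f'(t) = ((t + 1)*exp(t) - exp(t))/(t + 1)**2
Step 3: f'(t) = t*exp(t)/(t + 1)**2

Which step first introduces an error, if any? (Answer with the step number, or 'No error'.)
No error

All steps in this derivation are correct.
The final answer f'(t) = t*exp(t)/(t + 1)**2 is valid.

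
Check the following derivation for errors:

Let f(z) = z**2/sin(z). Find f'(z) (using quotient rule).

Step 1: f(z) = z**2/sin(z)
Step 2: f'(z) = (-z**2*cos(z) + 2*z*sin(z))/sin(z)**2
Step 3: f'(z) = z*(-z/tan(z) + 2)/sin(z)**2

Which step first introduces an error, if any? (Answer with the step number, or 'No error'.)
Step 3

Step 3 is incorrect due to a wrong exponent.
The step shows: z*(-z/tan(z) + 2)/sin(z)**2
The correct value should be: z*(-z/tan(z) + 2)/sin(z)

Explanation: The exponent -1 on sin(z) was incorrectly written as -2: the term z*(-z/tan(z) + 2)/sin(z) was incorrectly written as z*(-z/tan(z) + 2)/sin(z)**2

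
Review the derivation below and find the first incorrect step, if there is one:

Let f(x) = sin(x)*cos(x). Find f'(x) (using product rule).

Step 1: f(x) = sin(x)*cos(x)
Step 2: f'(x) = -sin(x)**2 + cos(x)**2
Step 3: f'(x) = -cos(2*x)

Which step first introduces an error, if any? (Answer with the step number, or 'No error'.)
Step 3

Step 3 is incorrect due to a sign flip.
The step shows: -cos(2*x)
The correct value should be: cos(2*x)

Explanation: The sign of the whole expression was flipped: the term cos(2*x) was incorrectly written as -cos(2*x)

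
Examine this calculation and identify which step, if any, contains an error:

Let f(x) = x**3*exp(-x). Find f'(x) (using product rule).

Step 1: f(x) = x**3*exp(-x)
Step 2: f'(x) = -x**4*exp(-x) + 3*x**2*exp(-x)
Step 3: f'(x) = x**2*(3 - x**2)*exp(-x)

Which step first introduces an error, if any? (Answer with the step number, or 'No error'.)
Step 2

Step 2 is incorrect due to a wrong exponent.
The step shows: -x**4*exp(-x) + 3*x**2*exp(-x)
The correct value should be: -x**3*exp(-x) + 3*x**2*exp(-x)

Explanation: The exponent 3 on x was incorrectly written as 4: the term -x**3*exp(-x) was incorrectly written as -x**4*exp(-x)
The later steps are derived from this incorrect expression, so the error originates in Step 2.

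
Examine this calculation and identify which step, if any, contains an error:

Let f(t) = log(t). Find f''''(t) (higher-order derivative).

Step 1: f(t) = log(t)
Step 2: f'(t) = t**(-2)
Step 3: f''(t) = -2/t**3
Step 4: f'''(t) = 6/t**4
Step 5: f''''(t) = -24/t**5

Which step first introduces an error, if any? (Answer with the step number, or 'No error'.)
Step 2

Step 2 is incorrect due to a wrong exponent.
The step shows: t**(-2)
The correct value should be: 1/t

Explanation: The exponent -1 on t was incorrectly written as -2: the term 1/t was incorrectly written as t**(-2)
The later steps are derived from this incorrect expression, so the error originates in Step 2.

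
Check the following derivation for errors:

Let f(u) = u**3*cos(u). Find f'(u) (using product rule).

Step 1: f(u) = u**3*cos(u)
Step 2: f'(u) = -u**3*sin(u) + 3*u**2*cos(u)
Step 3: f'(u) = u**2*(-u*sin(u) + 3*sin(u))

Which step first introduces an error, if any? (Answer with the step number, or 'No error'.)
Step 3

Step 3 is incorrect due to a wrong trig function.
The step shows: u**2*(-u*sin(u) + 3*sin(u))
The correct value should be: u**2*(-u*sin(u) + 3*cos(u))

Explanation: cos(u) was incorrectly written as sin(u): the term u**2*(-u*sin(u) + 3*cos(u)) was incorrectly written as u**2*(-u*sin(u) + 3*sin(u))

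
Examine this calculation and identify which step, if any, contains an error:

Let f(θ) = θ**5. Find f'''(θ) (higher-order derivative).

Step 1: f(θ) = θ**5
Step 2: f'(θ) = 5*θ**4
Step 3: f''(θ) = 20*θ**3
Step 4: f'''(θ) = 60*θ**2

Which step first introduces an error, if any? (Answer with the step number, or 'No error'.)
No error

All steps in this derivation are correct.
The final answer f'''(θ) = 60*θ**2 is valid.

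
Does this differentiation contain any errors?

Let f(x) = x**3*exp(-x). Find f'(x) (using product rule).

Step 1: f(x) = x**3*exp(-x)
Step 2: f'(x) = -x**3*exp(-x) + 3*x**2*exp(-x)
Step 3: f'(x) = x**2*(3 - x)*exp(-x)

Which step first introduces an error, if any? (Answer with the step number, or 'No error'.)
No error

All steps in this derivation are correct.
The final answer f'(x) = x**2*(3 - x)*exp(-x) is valid.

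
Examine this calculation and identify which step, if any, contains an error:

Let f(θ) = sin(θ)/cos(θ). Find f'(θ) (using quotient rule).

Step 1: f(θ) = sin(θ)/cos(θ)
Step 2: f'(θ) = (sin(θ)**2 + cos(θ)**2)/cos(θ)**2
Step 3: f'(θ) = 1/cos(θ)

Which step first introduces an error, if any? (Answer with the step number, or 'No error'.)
Step 3

Step 3 is incorrect due to a wrong exponent.
The step shows: 1/cos(θ)
The correct value should be: cos(θ)**(-2)

Explanation: The exponent -2 on cos(θ) was incorrectly written as -1: the term cos(θ)**(-2) was incorrectly written as 1/cos(θ)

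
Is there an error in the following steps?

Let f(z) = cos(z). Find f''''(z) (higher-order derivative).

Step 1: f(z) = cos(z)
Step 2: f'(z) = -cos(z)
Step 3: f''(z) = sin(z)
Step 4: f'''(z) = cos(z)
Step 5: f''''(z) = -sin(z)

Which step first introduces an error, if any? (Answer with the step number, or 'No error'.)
Step 2

Step 2 is incorrect due to a wrong trig function.
The step shows: -cos(z)
The correct value should be: -sin(z)

Explanation: sin(z) was incorrectly written as cos(z): the term -sin(z) was incorrectly written as -cos(z)
The later steps are derived from this incorrect expression, so the error originates in Step 2.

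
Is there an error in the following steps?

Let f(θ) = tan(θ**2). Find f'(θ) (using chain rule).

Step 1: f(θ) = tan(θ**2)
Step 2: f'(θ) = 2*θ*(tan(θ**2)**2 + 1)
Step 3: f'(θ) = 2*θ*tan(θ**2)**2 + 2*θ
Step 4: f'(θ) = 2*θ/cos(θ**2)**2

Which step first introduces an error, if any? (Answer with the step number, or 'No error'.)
No error

All steps in this derivation are correct.
The final answer f'(θ) = 2*θ/cos(θ**2)**2 is valid.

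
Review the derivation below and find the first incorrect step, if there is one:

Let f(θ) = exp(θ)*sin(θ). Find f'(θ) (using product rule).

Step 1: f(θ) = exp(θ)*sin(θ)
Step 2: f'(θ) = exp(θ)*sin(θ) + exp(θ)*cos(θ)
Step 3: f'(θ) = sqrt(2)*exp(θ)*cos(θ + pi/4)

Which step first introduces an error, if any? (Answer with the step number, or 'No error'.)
Step 3

Step 3 is incorrect due to a wrong trig function.
The step shows: sqrt(2)*exp(θ)*cos(θ + pi/4)
The correct value should be: sqrt(2)*exp(θ)*sin(θ + pi/4)

Explanation: sin(θ + pi/4) was incorrectly written as cos(θ + pi/4): the term sqrt(2)*exp(θ)*sin(θ + pi/4) was incorrectly written as sqrt(2)*exp(θ)*cos(θ + pi/4)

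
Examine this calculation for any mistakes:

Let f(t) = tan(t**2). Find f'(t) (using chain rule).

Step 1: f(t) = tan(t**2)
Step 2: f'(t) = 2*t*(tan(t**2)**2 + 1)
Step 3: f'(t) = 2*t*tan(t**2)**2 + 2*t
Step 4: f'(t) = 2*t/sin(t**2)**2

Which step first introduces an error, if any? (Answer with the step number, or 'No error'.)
Step 4

Step 4 is incorrect due to a wrong trig function.
The step shows: 2*t/sin(t**2)**2
The correct value should be: 2*t/cos(t**2)**2

Explanation: cos(t**2) was incorrectly written as sin(t**2): the term 2*t/cos(t**2)**2 was incorrectly written as 2*t/sin(t**2)**2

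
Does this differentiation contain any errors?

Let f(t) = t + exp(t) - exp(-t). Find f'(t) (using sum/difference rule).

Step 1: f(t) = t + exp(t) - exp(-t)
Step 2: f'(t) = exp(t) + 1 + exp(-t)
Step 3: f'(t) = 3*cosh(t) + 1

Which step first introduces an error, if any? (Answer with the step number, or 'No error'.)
Step 3

Step 3 is incorrect due to a wrong coefficient.
The step shows: 3*cosh(t) + 1
The correct value should be: 2*cosh(t) + 1

Explanation: The coefficient 2 was incorrectly written as 3: the term 2*cosh(t) was incorrectly written as 3*cosh(t)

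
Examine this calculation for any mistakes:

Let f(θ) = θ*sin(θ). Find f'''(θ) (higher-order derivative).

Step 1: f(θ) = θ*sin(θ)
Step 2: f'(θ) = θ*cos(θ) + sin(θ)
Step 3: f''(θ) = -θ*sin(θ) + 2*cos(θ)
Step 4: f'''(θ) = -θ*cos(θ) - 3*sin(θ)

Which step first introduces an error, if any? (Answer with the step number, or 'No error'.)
No error

All steps in this derivation are correct.
The final answer f'''(θ) = -θ*cos(θ) - 3*sin(θ) is valid.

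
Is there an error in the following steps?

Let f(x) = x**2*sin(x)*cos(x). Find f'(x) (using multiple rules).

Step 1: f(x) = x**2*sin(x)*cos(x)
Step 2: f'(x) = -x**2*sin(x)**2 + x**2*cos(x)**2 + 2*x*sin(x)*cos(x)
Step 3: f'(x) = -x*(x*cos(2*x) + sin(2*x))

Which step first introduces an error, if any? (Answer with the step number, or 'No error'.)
Step 3

Step 3 is incorrect due to a sign flip.
The step shows: -x*(x*cos(2*x) + sin(2*x))
The correct value should be: x*(x*cos(2*x) + sin(2*x))

Explanation: The sign of the whole expression was flipped: the term x*(x*cos(2*x) + sin(2*x)) was incorrectly written as -x*(x*cos(2*x) + sin(2*x))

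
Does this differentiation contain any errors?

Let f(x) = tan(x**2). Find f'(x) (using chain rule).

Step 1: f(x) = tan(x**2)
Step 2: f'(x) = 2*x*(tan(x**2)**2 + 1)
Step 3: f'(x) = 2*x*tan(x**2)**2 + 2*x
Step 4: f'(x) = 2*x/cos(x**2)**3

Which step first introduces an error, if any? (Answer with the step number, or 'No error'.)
Step 4

Step 4 is incorrect due to a wrong exponent.
The step shows: 2*x/cos(x**2)**3
The correct value should be: 2*x/cos(x**2)**2

Explanation: The exponent -2 on cos(x**2) was incorrectly written as -3: the term 2*x/cos(x**2)**2 was incorrectly written as 2*x/cos(x**2)**3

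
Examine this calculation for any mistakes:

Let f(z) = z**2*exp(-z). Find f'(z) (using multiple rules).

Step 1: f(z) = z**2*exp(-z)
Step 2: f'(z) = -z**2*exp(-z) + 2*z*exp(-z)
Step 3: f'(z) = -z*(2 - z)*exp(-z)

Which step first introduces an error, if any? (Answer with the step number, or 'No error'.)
Step 3

Step 3 is incorrect due to a sign flip.
The step shows: -z*(2 - z)*exp(-z)
The correct value should be: z*(2 - z)*exp(-z)

Explanation: The sign of the whole expression was flipped: the term z*(2 - z)*exp(-z) was incorrectly written as -z*(2 - z)*exp(-z)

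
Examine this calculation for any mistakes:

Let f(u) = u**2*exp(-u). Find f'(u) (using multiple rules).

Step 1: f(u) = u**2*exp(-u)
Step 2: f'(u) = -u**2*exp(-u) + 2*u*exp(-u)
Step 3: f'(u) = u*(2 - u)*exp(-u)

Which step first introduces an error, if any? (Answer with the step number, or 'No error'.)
No error

All steps in this derivation are correct.
The final answer f'(u) = u*(2 - u)*exp(-u) is valid.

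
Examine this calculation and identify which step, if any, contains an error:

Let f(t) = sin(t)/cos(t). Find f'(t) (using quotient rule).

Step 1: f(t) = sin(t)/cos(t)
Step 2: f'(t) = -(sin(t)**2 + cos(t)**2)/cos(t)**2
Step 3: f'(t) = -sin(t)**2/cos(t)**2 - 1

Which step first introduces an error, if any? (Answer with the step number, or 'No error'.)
Step 2

Step 2 is incorrect due to a sign flip.
The step shows: -(sin(t)**2 + cos(t)**2)/cos(t)**2
The correct value should be: (sin(t)**2 + cos(t)**2)/cos(t)**2

Explanation: The sign of the whole expression was flipped: the term (sin(t)**2 + cos(t)**2)/cos(t)**2 was incorrectly written as -(sin(t)**2 + cos(t)**2)/cos(t)**2
The later steps are derived from this incorrect expression, so the error originates in Step 2.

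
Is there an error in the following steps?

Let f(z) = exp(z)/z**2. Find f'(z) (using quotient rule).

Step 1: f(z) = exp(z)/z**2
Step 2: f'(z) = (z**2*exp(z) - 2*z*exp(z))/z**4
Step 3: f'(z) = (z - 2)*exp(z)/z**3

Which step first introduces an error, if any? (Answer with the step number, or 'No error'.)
No error

All steps in this derivation are correct.
The final answer f'(z) = (z - 2)*exp(z)/z**3 is valid.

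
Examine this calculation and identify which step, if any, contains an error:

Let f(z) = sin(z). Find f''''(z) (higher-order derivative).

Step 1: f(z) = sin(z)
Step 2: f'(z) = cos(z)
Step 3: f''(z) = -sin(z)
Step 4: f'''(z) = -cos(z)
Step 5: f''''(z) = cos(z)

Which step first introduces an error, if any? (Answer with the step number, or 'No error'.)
Step 5

Step 5 is incorrect due to a wrong trig function.
The step shows: cos(z)
The correct value should be: sin(z)

Explanation: sin(z) was incorrectly written as cos(z): the term sin(z) was incorrectly written as cos(z)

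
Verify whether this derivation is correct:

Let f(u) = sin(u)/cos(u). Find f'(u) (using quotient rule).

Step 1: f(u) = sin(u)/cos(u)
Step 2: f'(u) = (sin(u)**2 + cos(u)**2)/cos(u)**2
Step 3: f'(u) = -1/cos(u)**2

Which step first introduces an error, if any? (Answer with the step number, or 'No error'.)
Step 3

Step 3 is incorrect due to a sign flip.
The step shows: -1/cos(u)**2
The correct value should be: cos(u)**(-2)

Explanation: The sign of the whole expression was flipped: the term cos(u)**(-2) was incorrectly written as -1/cos(u)**2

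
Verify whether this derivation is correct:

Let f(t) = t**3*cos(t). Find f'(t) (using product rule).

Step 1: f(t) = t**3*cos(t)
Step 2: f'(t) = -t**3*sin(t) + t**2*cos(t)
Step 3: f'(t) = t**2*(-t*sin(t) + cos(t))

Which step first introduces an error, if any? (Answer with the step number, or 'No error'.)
Step 2

Step 2 is incorrect due to a wrong coefficient.
The step shows: -t**3*sin(t) + t**2*cos(t)
The correct value should be: -t**3*sin(t) + 3*t**2*cos(t)

Explanation: The coefficient 3 was incorrectly written as 1: the term 3*t**2*cos(t) was incorrectly written as t**2*cos(t)
The later steps are derived from this incorrect expression, so the error originates in Step 2.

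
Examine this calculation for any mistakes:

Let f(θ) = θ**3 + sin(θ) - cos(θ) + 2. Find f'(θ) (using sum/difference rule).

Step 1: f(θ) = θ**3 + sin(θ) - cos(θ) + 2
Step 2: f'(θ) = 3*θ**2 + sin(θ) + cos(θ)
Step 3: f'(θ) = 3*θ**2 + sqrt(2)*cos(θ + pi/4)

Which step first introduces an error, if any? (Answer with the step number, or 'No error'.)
Step 3

Step 3 is incorrect due to a wrong trig function.
The step shows: 3*θ**2 + sqrt(2)*cos(θ + pi/4)
The correct value should be: 3*θ**2 + sqrt(2)*sin(θ + pi/4)

Explanation: sin(θ + pi/4) was incorrectly written as cos(θ + pi/4): the term sqrt(2)*sin(θ + pi/4) was incorrectly written as sqrt(2)*cos(θ + pi/4)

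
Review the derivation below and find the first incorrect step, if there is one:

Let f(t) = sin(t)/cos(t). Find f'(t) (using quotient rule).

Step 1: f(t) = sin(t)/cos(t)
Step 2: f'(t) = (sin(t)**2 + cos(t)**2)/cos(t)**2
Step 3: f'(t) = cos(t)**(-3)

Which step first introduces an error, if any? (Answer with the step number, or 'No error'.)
Step 3

Step 3 is incorrect due to a wrong exponent.
The step shows: cos(t)**(-3)
The correct value should be: cos(t)**(-2)

Explanation: The exponent -2 on cos(t) was incorrectly written as -3: the term cos(t)**(-2) was incorrectly written as cos(t)**(-3)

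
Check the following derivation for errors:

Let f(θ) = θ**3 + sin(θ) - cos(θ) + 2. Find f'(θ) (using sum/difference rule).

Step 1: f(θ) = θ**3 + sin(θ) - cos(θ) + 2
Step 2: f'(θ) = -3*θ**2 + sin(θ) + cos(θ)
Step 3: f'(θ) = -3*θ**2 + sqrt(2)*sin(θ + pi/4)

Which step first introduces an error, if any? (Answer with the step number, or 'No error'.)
Step 2

Step 2 is incorrect due to a sign flip.
The step shows: -3*θ**2 + sin(θ) + cos(θ)
The correct value should be: 3*θ**2 + sin(θ) + cos(θ)

Explanation: The sign of one term was flipped: the term 3*θ**2 was incorrectly written as -3*θ**2
The later steps are derived from this incorrect expression, so the error originates in Step 2.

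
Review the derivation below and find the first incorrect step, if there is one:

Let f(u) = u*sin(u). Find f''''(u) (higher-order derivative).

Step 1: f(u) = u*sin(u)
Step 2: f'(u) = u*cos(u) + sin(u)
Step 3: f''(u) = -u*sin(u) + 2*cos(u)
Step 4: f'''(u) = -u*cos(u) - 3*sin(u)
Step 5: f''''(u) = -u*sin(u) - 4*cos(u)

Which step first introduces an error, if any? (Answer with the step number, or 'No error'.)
Step 5

Step 5 is incorrect due to a sign flip.
The step shows: -u*sin(u) - 4*cos(u)
The correct value should be: u*sin(u) - 4*cos(u)

Explanation: The sign of one term was flipped: the term u*sin(u) was incorrectly written as -u*sin(u)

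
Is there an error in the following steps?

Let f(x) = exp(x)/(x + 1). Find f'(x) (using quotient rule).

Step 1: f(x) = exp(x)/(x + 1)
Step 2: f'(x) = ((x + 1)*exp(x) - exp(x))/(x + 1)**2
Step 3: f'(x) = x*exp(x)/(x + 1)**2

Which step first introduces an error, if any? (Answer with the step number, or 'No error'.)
No error

All steps in this derivation are correct.
The final answer f'(x) = x*exp(x)/(x + 1)**2 is valid.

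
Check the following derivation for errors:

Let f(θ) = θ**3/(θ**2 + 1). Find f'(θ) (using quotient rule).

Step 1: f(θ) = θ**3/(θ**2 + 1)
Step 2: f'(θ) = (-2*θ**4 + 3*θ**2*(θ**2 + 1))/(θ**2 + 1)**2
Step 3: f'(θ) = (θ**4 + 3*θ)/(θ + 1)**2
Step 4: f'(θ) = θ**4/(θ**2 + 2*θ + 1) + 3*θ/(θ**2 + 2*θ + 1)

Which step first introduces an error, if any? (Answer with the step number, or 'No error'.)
Step 3

Step 3 is incorrect due to a wrong exponent.
The step shows: (θ**4 + 3*θ)/(θ + 1)**2
The correct value should be: (θ**4 + 3*θ**2)/(θ**2 + 1)**2

Explanation: The exponent 2 on θ was incorrectly written as 1: the term (θ**4 + 3*θ**2)/(θ**2 + 1)**2 was incorrectly written as (θ**4 + 3*θ)/(θ + 1)**2
The later steps are derived from this incorrect expression, so the error originates in Step 3.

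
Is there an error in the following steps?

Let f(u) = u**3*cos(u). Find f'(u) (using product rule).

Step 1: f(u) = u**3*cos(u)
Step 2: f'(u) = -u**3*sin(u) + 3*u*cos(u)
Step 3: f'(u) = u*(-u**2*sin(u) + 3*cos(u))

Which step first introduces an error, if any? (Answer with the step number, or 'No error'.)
Step 2

Step 2 is incorrect due to a wrong exponent.
The step shows: -u**3*sin(u) + 3*u*cos(u)
The correct value should be: -u**3*sin(u) + 3*u**2*cos(u)

Explanation: The exponent 2 on u was incorrectly written as 1: the term 3*u**2*cos(u) was incorrectly written as 3*u*cos(u)
The later steps are derived from this incorrect expression, so the error originates in Step 2.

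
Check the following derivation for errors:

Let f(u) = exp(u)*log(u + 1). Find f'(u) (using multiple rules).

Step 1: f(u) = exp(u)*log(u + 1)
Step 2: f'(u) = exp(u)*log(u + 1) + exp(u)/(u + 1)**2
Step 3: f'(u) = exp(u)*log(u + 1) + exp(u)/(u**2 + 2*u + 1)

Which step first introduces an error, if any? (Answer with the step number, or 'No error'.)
Step 2

Step 2 is incorrect due to a wrong exponent.
The step shows: exp(u)*log(u + 1) + exp(u)/(u + 1)**2
The correct value should be: exp(u)*log(u + 1) + exp(u)/(u + 1)

Explanation: The exponent -1 on u + 1 was incorrectly written as -2: the term exp(u)/(u + 1) was incorrectly written as exp(u)/(u + 1)**2
The later steps are derived from this incorrect expression, so the error originates in Step 2.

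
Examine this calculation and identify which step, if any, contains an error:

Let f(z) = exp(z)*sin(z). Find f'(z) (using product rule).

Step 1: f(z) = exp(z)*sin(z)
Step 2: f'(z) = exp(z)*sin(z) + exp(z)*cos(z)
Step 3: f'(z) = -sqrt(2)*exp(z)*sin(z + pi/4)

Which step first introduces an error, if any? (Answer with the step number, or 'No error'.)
Step 3

Step 3 is incorrect due to a sign flip.
The step shows: -sqrt(2)*exp(z)*sin(z + pi/4)
The correct value should be: sqrt(2)*exp(z)*sin(z + pi/4)

Explanation: The sign of the whole expression was flipped: the term sqrt(2)*exp(z)*sin(z + pi/4) was incorrectly written as -sqrt(2)*exp(z)*sin(z + pi/4)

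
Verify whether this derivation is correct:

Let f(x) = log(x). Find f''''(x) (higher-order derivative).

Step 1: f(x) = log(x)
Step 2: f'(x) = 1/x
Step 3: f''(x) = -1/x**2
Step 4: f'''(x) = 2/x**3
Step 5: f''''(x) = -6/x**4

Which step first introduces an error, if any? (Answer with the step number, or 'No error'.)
No error

All steps in this derivation are correct.
The final answer f''''(x) = -6/x**4 is valid.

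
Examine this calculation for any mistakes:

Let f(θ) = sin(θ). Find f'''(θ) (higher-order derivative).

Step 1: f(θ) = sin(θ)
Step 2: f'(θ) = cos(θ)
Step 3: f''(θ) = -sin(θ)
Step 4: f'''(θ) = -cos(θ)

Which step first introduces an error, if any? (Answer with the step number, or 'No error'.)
No error

All steps in this derivation are correct.
The final answer f'''(θ) = -cos(θ) is valid.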